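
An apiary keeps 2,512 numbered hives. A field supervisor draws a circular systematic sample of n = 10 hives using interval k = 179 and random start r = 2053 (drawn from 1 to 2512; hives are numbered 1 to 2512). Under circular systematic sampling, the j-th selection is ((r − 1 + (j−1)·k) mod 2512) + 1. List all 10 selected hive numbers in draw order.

2053, 2232, 2411, 78, 257, 436, 615, 794, 973, 1152

Selection 1: 2053
Selection 2: 2053 + 179 = 2232
Selection 3: 2232 + 179 = 2411
Selection 4: 2411 + 179 = 2590 → 2590 − 2512 = 78
Selection 5: 78 + 179 = 257
Selection 6: 257 + 179 = 436
Selection 7: 436 + 179 = 615
Selection 8: 615 + 179 = 794
Selection 9: 794 + 179 = 973
Selection 10: 973 + 179 = 1152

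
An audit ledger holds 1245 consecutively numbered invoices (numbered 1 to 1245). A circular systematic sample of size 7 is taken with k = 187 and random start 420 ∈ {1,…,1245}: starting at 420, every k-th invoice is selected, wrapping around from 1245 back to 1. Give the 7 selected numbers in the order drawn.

Selection 1: 420
Selection 2: 420 + 187 = 607
Selection 3: 607 + 187 = 794
Selection 4: 794 + 187 = 981
Selection 5: 981 + 187 = 1168
Selection 6: 1168 + 187 = 1355 → 1355 − 1245 = 110
Selection 7: 110 + 187 = 297

420, 607, 794, 981, 1168, 110, 297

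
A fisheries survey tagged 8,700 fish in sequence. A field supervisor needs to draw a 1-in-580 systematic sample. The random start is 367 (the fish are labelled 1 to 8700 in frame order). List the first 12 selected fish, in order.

fish 1: 367
fish 2: 367 + 580 = 947
fish 3: 947 + 580 = 1527
fish 4: 1527 + 580 = 2107
fish 5: 2107 + 580 = 2687
fish 6: 2687 + 580 = 3267
fish 7: 3267 + 580 = 3847
fish 8: 3847 + 580 = 4427
fish 9: 4427 + 580 = 5007
fish 10: 5007 + 580 = 5587
fish 11: 5587 + 580 = 6167
fish 12: 6167 + 580 = 6747

367, 947, 1527, 2107, 2687, 3267, 3847, 4427, 5007, 5587, 6167, 6747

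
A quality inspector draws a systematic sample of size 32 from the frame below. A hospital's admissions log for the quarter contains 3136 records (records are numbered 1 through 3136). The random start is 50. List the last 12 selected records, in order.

k = N/n = 3136/32 = 98
21st selection = 50 + 20×98 = 2010
22nd: 2010 + 98 = 2108
23rd: 2108 + 98 = 2206
24th: 2206 + 98 = 2304
25th: 2304 + 98 = 2402
26th: 2402 + 98 = 2500
27th: 2500 + 98 = 2598
28th: 2598 + 98 = 2696
29th: 2696 + 98 = 2794
30th: 2794 + 98 = 2892
31st: 2892 + 98 = 2990
32nd: 2990 + 98 = 3088

2010, 2108, 2206, 2304, 2402, 2500, 2598, 2696, 2794, 2892, 2990, 3088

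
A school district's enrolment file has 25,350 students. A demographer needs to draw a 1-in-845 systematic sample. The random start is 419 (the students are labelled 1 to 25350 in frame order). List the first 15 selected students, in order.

student 1: 419
student 2: 419 + 845 = 1264
student 3: 1264 + 845 = 2109
student 4: 2109 + 845 = 2954
student 5: 2954 + 845 = 3799
student 6: 3799 + 845 = 4644
student 7: 4644 + 845 = 5489
student 8: 5489 + 845 = 6334
student 9: 6334 + 845 = 7179
student 10: 7179 + 845 = 8024
student 11: 8024 + 845 = 8869
student 12: 8869 + 845 = 9714
student 13: 9714 + 845 = 10559
student 14: 10559 + 845 = 11404
student 15: 11404 + 845 = 12249

419, 1264, 2109, 2954, 3799, 4644, 5489, 6334, 7179, 8024, 8869, 9714, 10559, 11404, 12249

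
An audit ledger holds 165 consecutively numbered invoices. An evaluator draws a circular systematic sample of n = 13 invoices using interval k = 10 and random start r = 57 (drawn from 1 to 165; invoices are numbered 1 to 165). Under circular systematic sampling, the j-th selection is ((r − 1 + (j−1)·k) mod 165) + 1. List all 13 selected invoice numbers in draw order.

Selection 1: 57
Selection 2: 57 + 10 = 67
Selection 3: 67 + 10 = 77
Selection 4: 77 + 10 = 87
Selection 5: 87 + 10 = 97
Selection 6: 97 + 10 = 107
Selection 7: 107 + 10 = 117
Selection 8: 117 + 10 = 127
Selection 9: 127 + 10 = 137
Selection 10: 137 + 10 = 147
Selection 11: 147 + 10 = 157
Selection 12: 157 + 10 = 167 → 167 − 165 = 2
Selection 13: 2 + 10 = 12

57, 67, 77, 87, 97, 107, 117, 127, 137, 147, 157, 2, 12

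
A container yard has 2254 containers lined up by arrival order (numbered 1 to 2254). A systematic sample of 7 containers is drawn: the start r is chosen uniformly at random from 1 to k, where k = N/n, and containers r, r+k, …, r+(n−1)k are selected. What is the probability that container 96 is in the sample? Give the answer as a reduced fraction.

1/322

k = 2254/7 = 322.
Container 96 is selected iff r ≡ 96 (mod 322); exactly one such r in {1,…,322}.
Inclusion probability = 1/322.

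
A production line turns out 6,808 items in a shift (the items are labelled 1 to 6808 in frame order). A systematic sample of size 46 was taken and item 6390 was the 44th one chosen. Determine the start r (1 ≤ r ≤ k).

26

k = 6808/46 = 148
r = 6390 − (44−1)×148 = 6390 − 6364 = 26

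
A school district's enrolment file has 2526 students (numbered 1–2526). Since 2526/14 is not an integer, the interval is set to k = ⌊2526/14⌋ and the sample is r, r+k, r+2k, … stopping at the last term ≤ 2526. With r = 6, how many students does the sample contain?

15

k = ⌊2526/14⌋ = 180
Achieved size = ⌊(2526 − 6)/180⌋ + 1 = ⌊2520/180⌋ + 1 = 14 + 1 = 15
(last selection: 6 + 14×180 = 2526 ≤ 2526; next would be 2706 > 2526)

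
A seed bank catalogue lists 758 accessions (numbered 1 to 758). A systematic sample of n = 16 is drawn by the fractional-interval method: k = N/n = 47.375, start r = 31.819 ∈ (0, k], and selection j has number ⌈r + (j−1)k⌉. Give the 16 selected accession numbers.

j=1: r + 0k = 31.819 → ⌈·⌉ = 32
j=2: r + 1k = 79.194 → ⌈·⌉ = 80
j=3: r + 2k = 126.569 → ⌈·⌉ = 127
j=4: r + 3k = 173.944 → ⌈·⌉ = 174
j=5: r + 4k = 221.319 → ⌈·⌉ = 222
j=6: r + 5k = 268.694 → ⌈·⌉ = 269
j=7: r + 6k = 316.069 → ⌈·⌉ = 317
j=8: r + 7k = 363.444 → ⌈·⌉ = 364
j=9: r + 8k = 410.819 → ⌈·⌉ = 411
j=10: r + 9k = 458.194 → ⌈·⌉ = 459
j=11: r + 10k = 505.569 → ⌈·⌉ = 506
j=12: r + 11k = 552.944 → ⌈·⌉ = 553
j=13: r + 12k = 600.319 → ⌈·⌉ = 601
j=14: r + 13k = 647.694 → ⌈·⌉ = 648
j=15: r + 14k = 695.069 → ⌈·⌉ = 696
j=16: r + 15k = 742.444 → ⌈·⌉ = 743

32, 80, 127, 174, 222, 269, 317, 364, 411, 459, 506, 553, 601, 648, 696, 743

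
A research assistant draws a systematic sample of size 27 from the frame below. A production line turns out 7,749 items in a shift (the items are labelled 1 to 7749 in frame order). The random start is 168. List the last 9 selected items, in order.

k = N/n = 7749/27 = 287
19th selection = 168 + 18×287 = 5334
20th: 5334 + 287 = 5621
21st: 5621 + 287 = 5908
22nd: 5908 + 287 = 6195
23rd: 6195 + 287 = 6482
24th: 6482 + 287 = 6769
25th: 6769 + 287 = 7056
26th: 7056 + 287 = 7343
27th: 7343 + 287 = 7630

5334, 5621, 5908, 6195, 6482, 6769, 7056, 7343, 7630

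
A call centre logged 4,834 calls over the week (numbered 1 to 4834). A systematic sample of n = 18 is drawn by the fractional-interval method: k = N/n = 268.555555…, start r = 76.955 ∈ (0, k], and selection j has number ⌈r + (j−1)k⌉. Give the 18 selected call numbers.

j=1: r + 0k = 76.955 → ⌈·⌉ = 77
j=2: r + 1k = 345.510555… → ⌈·⌉ = 346
j=3: r + 2k = 614.066111… → ⌈·⌉ = 615
j=4: r + 3k = 882.621666… → ⌈·⌉ = 883
j=5: r + 4k = 1151.177222… → ⌈·⌉ = 1152
j=6: r + 5k = 1419.732777… → ⌈·⌉ = 1420
j=7: r + 6k = 1688.288333… → ⌈·⌉ = 1689
j=8: r + 7k = 1956.843888… → ⌈·⌉ = 1957
j=9: r + 8k = 2225.399444… → ⌈·⌉ = 2226
j=10: r + 9k = 2493.955 → ⌈·⌉ = 2494
j=11: r + 10k = 2762.510555… → ⌈·⌉ = 2763
j=12: r + 11k = 3031.066111… → ⌈·⌉ = 3032
j=13: r + 12k = 3299.621666… → ⌈·⌉ = 3300
j=14: r + 13k = 3568.177222… → ⌈·⌉ = 3569
j=15: r + 14k = 3836.732777… → ⌈·⌉ = 3837
j=16: r + 15k = 4105.288333… → ⌈·⌉ = 4106
j=17: r + 16k = 4373.843888… → ⌈·⌉ = 4374
j=18: r + 17k = 4642.399444… → ⌈·⌉ = 4643

77, 346, 615, 883, 1152, 1420, 1689, 1957, 2226, 2494, 2763, 3032, 3300, 3569, 3837, 4106, 4374, 4643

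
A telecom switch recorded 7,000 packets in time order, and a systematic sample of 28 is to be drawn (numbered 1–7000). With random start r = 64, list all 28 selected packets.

k = N/n = 7000/28 = 250
packet 1: 64
packet 2: 64 + 250 = 314
packet 3: 314 + 250 = 564
packet 4: 564 + 250 = 814
packet 5: 814 + 250 = 1064
packet 6: 1064 + 250 = 1314
packet 7: 1314 + 250 = 1564
packet 8: 1564 + 250 = 1814
packet 9: 1814 + 250 = 2064
packet 10: 2064 + 250 = 2314
packet 11: 2314 + 250 = 2564
packet 12: 2564 + 250 = 2814
packet 13: 2814 + 250 = 3064
packet 14: 3064 + 250 = 3314
packet 15: 3314 + 250 = 3564
packet 16: 3564 + 250 = 3814
packet 17: 3814 + 250 = 4064
packet 18: 4064 + 250 = 4314
packet 19: 4314 + 250 = 4564
packet 20: 4564 + 250 = 4814
packet 21: 4814 + 250 = 5064
packet 22: 5064 + 250 = 5314
packet 23: 5314 + 250 = 5564
packet 24: 5564 + 250 = 5814
packet 25: 5814 + 250 = 6064
packet 26: 6064 + 250 = 6314
packet 27: 6314 + 250 = 6564
packet 28: 6564 + 250 = 6814

64, 314, 564, 814, 1064, 1314, 1564, 1814, 2064, 2314, 2564, 2814, 3064, 3314, 3564, 3814, 4064, 4314, 4564, 4814, 5064, 5314, 5564, 5814, 6064, 6314, 6564, 6814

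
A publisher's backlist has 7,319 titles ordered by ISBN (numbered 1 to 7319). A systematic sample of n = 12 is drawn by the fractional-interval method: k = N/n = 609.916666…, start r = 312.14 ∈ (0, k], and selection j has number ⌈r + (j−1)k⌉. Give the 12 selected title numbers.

j=1: r + 0k = 312.14 → ⌈·⌉ = 313
j=2: r + 1k = 922.056666… → ⌈·⌉ = 923
j=3: r + 2k = 1531.973333… → ⌈·⌉ = 1532
j=4: r + 3k = 2141.89 → ⌈·⌉ = 2142
j=5: r + 4k = 2751.806666… → ⌈·⌉ = 2752
j=6: r + 5k = 3361.723333… → ⌈·⌉ = 3362
j=7: r + 6k = 3971.64 → ⌈·⌉ = 3972
j=8: r + 7k = 4581.556666… → ⌈·⌉ = 4582
j=9: r + 8k = 5191.473333… → ⌈·⌉ = 5192
j=10: r + 9k = 5801.39 → ⌈·⌉ = 5802
j=11: r + 10k = 6411.306666… → ⌈·⌉ = 6412
j=12: r + 11k = 7021.223333… → ⌈·⌉ = 7022

313, 923, 1532, 2142, 2752, 3362, 3972, 4582, 5192, 5802, 6412, 7022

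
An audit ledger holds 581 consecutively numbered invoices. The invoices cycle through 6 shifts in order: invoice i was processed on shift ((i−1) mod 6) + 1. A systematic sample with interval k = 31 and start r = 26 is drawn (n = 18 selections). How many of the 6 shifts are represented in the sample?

Consecutive selections differ by k = 31, so their shift numbers differ by 31 mod 6 = 1.
gcd(31, 6) = 1, so the sample visits 6/1 = 6 distinct residues mod 6.
Start 26 is shift 2; the shifts hit are 1, 2, 3, 4, 5, 6.

6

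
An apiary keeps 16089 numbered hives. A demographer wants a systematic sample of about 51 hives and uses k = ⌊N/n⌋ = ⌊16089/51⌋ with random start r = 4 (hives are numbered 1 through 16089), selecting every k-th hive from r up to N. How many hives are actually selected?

k = ⌊16089/51⌋ = 315
Achieved size = ⌊(16089 − 4)/315⌋ + 1 = ⌊16085/315⌋ + 1 = 51 + 1 = 52
(last selection: 4 + 51×315 = 16069 ≤ 16089; next would be 16384 > 16089)

52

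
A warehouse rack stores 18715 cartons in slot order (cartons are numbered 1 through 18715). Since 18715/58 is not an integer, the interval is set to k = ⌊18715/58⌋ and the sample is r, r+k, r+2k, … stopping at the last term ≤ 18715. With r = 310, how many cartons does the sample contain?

k = ⌊18715/58⌋ = 322
Achieved size = ⌊(18715 − 310)/322⌋ + 1 = ⌊18405/322⌋ + 1 = 57 + 1 = 58
(last selection: 310 + 57×322 = 18664 ≤ 18715; next would be 18986 > 18715)

58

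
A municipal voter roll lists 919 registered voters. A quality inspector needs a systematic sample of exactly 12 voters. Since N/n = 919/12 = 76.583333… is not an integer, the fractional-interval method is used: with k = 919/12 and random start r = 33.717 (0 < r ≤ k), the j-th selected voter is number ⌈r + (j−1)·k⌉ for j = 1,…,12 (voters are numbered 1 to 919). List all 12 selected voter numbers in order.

34, 111, 187, 264, 341, 417, 494, 570, 647, 723, 800, 877

j=1: r + 0k = 33.717 → ⌈·⌉ = 34
j=2: r + 1k = 110.300333… → ⌈·⌉ = 111
j=3: r + 2k = 186.883666… → ⌈·⌉ = 187
j=4: r + 3k = 263.467 → ⌈·⌉ = 264
j=5: r + 4k = 340.050333… → ⌈·⌉ = 341
j=6: r + 5k = 416.633666… → ⌈·⌉ = 417
j=7: r + 6k = 493.217 → ⌈·⌉ = 494
j=8: r + 7k = 569.800333… → ⌈·⌉ = 570
j=9: r + 8k = 646.383666… → ⌈·⌉ = 647
j=10: r + 9k = 722.967 → ⌈·⌉ = 723
j=11: r + 10k = 799.550333… → ⌈·⌉ = 800
j=12: r + 11k = 876.133666… → ⌈·⌉ = 877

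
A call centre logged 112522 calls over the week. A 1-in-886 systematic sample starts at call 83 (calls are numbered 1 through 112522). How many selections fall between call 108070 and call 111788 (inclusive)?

k = 886
First selection ≥ 108070: 83 + ⌈(108070−83)/886⌉·886 = 83 + 122×886 = 108175
Last selection ≤ 111788: 83 + ⌊(111788−83)/886⌋·886 = 83 + 126×886 = 111719
Count = 126 − 122 + 1 = 5

5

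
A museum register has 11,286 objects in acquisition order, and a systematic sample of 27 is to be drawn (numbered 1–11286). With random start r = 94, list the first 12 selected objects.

k = N/n = 11286/27 = 418
object 1: 94
object 2: 94 + 418 = 512
object 3: 512 + 418 = 930
object 4: 930 + 418 = 1348
object 5: 1348 + 418 = 1766
object 6: 1766 + 418 = 2184
object 7: 2184 + 418 = 2602
object 8: 2602 + 418 = 3020
object 9: 3020 + 418 = 3438
object 10: 3438 + 418 = 3856
object 11: 3856 + 418 = 4274
object 12: 4274 + 418 = 4692

94, 512, 930, 1348, 1766, 2184, 2602, 3020, 3438, 3856, 4274, 4692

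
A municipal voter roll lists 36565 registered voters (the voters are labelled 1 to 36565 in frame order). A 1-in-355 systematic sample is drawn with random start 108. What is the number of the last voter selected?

36318

k = 355
103rd selection = r + (103−1)·k = 108 + 102×355 = 108 + 36210 = 36318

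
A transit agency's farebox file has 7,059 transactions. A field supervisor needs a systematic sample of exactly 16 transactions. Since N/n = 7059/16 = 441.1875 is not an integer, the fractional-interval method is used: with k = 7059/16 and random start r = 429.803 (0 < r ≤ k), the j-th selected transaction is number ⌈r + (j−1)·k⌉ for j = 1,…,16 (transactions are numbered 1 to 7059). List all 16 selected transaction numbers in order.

j=1: r + 0k = 429.803 → ⌈·⌉ = 430
j=2: r + 1k = 870.9905 → ⌈·⌉ = 871
j=3: r + 2k = 1312.178 → ⌈·⌉ = 1313
j=4: r + 3k = 1753.3655 → ⌈·⌉ = 1754
j=5: r + 4k = 2194.553 → ⌈·⌉ = 2195
j=6: r + 5k = 2635.7405 → ⌈·⌉ = 2636
j=7: r + 6k = 3076.928 → ⌈·⌉ = 3077
j=8: r + 7k = 3518.1155 → ⌈·⌉ = 3519
j=9: r + 8k = 3959.303 → ⌈·⌉ = 3960
j=10: r + 9k = 4400.4905 → ⌈·⌉ = 4401
j=11: r + 10k = 4841.678 → ⌈·⌉ = 4842
j=12: r + 11k = 5282.8655 → ⌈·⌉ = 5283
j=13: r + 12k = 5724.053 → ⌈·⌉ = 5725
j=14: r + 13k = 6165.2405 → ⌈·⌉ = 6166
j=15: r + 14k = 6606.428 → ⌈·⌉ = 6607
j=16: r + 15k = 7047.6155 → ⌈·⌉ = 7048

430, 871, 1313, 1754, 2195, 2636, 3077, 3519, 3960, 4401, 4842, 5283, 5725, 6166, 6607, 7048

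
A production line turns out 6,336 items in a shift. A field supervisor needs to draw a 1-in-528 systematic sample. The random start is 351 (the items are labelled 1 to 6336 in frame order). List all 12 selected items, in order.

351, 879, 1407, 1935, 2463, 2991, 3519, 4047, 4575, 5103, 5631, 6159

item 1: 351
item 2: 351 + 528 = 879
item 3: 879 + 528 = 1407
item 4: 1407 + 528 = 1935
item 5: 1935 + 528 = 2463
item 6: 2463 + 528 = 2991
item 7: 2991 + 528 = 3519
item 8: 3519 + 528 = 4047
item 9: 4047 + 528 = 4575
item 10: 4575 + 528 = 5103
item 11: 5103 + 528 = 5631
item 12: 5631 + 528 = 6159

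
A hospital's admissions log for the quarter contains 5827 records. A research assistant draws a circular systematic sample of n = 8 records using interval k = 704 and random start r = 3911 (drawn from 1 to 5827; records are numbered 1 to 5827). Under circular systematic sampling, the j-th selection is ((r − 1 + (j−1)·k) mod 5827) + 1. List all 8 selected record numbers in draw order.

Selection 1: 3911
Selection 2: 3911 + 704 = 4615
Selection 3: 4615 + 704 = 5319
Selection 4: 5319 + 704 = 6023 → 6023 − 5827 = 196
Selection 5: 196 + 704 = 900
Selection 6: 900 + 704 = 1604
Selection 7: 1604 + 704 = 2308
Selection 8: 2308 + 704 = 3012

3911, 4615, 5319, 196, 900, 1604, 2308, 3012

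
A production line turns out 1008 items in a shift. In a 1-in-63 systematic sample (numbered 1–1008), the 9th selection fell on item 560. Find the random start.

k = 63
r = 560 − (9−1)×63 = 560 − 504 = 56

56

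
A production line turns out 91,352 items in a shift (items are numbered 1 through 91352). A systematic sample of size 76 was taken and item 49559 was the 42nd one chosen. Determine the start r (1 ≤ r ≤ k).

277

k = 91352/76 = 1202
r = 49559 − (42−1)×1202 = 49559 − 49282 = 277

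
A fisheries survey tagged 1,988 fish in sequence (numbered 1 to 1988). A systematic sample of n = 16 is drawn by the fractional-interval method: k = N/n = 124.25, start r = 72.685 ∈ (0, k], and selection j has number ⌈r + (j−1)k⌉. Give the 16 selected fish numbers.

j=1: r + 0k = 72.685 → ⌈·⌉ = 73
j=2: r + 1k = 196.935 → ⌈·⌉ = 197
j=3: r + 2k = 321.185 → ⌈·⌉ = 322
j=4: r + 3k = 445.435 → ⌈·⌉ = 446
j=5: r + 4k = 569.685 → ⌈·⌉ = 570
j=6: r + 5k = 693.935 → ⌈·⌉ = 694
j=7: r + 6k = 818.185 → ⌈·⌉ = 819
j=8: r + 7k = 942.435 → ⌈·⌉ = 943
j=9: r + 8k = 1066.685 → ⌈·⌉ = 1067
j=10: r + 9k = 1190.935 → ⌈·⌉ = 1191
j=11: r + 10k = 1315.185 → ⌈·⌉ = 1316
j=12: r + 11k = 1439.435 → ⌈·⌉ = 1440
j=13: r + 12k = 1563.685 → ⌈·⌉ = 1564
j=14: r + 13k = 1687.935 → ⌈·⌉ = 1688
j=15: r + 14k = 1812.185 → ⌈·⌉ = 1813
j=16: r + 15k = 1936.435 → ⌈·⌉ = 1937

73, 197, 322, 446, 570, 694, 819, 943, 1067, 1191, 1316, 1440, 1564, 1688, 1813, 1937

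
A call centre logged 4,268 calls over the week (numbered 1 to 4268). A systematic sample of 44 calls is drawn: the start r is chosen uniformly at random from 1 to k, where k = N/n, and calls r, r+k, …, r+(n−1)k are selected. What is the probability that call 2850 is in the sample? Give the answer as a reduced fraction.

1/97

k = 4268/44 = 97.
Call 2850 is selected iff r ≡ 2850 (mod 97); exactly one such r in {1,…,97}.
Inclusion probability = 1/97.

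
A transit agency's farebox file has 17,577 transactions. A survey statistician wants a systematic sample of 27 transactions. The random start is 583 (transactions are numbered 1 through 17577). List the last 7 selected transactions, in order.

13603, 14254, 14905, 15556, 16207, 16858, 17509

k = N/n = 17577/27 = 651
21st selection = 583 + 20×651 = 13603
22nd: 13603 + 651 = 14254
23rd: 14254 + 651 = 14905
24th: 14905 + 651 = 15556
25th: 15556 + 651 = 16207
26th: 16207 + 651 = 16858
27th: 16858 + 651 = 17509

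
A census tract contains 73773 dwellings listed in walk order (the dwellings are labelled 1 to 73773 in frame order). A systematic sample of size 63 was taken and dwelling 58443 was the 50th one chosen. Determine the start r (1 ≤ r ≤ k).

1064

k = 73773/63 = 1171
r = 58443 − (50−1)×1171 = 58443 − 57379 = 1064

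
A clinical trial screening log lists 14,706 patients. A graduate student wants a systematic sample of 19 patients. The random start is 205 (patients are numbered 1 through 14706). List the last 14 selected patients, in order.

k = N/n = 14706/19 = 774
6th selection = 205 + 5×774 = 4075
7th: 4075 + 774 = 4849
8th: 4849 + 774 = 5623
9th: 5623 + 774 = 6397
10th: 6397 + 774 = 7171
11th: 7171 + 774 = 7945
12th: 7945 + 774 = 8719
13th: 8719 + 774 = 9493
14th: 9493 + 774 = 10267
15th: 10267 + 774 = 11041
16th: 11041 + 774 = 11815
17th: 11815 + 774 = 12589
18th: 12589 + 774 = 13363
19th: 13363 + 774 = 14137

4075, 4849, 5623, 6397, 7171, 7945, 8719, 9493, 10267, 11041, 11815, 12589, 13363, 14137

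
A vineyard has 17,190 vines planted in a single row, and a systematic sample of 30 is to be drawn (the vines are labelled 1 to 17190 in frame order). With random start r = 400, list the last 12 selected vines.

10714, 11287, 11860, 12433, 13006, 13579, 14152, 14725, 15298, 15871, 16444, 17017

k = N/n = 17190/30 = 573
19th selection = 400 + 18×573 = 10714
20th: 10714 + 573 = 11287
21st: 11287 + 573 = 11860
22nd: 11860 + 573 = 12433
23rd: 12433 + 573 = 13006
24th: 13006 + 573 = 13579
25th: 13579 + 573 = 14152
26th: 14152 + 573 = 14725
27th: 14725 + 573 = 15298
28th: 15298 + 573 = 15871
29th: 15871 + 573 = 16444
30th: 16444 + 573 = 17017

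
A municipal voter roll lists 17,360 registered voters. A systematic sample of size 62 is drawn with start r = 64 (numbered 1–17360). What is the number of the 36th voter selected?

k = 17360/62 = 280
36th selection = r + (36−1)·k = 64 + 35×280 = 64 + 9800 = 9864

9864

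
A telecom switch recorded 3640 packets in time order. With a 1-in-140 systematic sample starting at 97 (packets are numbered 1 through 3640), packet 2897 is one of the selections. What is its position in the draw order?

21

k = 140
position = (2897 − 97)/140 + 1 = 2800/140 + 1 = 20 + 1 = 21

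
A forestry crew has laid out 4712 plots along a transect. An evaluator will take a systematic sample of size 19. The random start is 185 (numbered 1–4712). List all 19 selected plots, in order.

k = N/n = 4712/19 = 248
plot 1: 185
plot 2: 185 + 248 = 433
plot 3: 433 + 248 = 681
plot 4: 681 + 248 = 929
plot 5: 929 + 248 = 1177
plot 6: 1177 + 248 = 1425
plot 7: 1425 + 248 = 1673
plot 8: 1673 + 248 = 1921
plot 9: 1921 + 248 = 2169
plot 10: 2169 + 248 = 2417
plot 11: 2417 + 248 = 2665
plot 12: 2665 + 248 = 2913
plot 13: 2913 + 248 = 3161
plot 14: 3161 + 248 = 3409
plot 15: 3409 + 248 = 3657
plot 16: 3657 + 248 = 3905
plot 17: 3905 + 248 = 4153
plot 18: 4153 + 248 = 4401
plot 19: 4401 + 248 = 4649

185, 433, 681, 929, 1177, 1425, 1673, 1921, 2169, 2417, 2665, 2913, 3161, 3409, 3657, 3905, 4153, 4401, 4649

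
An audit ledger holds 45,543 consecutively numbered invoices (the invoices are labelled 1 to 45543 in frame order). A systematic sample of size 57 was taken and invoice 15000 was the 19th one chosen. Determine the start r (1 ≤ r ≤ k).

k = 45543/57 = 799
r = 15000 − (19−1)×799 = 15000 − 14382 = 618

618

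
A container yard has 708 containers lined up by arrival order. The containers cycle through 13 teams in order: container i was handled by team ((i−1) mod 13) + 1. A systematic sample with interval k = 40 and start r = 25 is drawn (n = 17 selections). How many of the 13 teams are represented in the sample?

Consecutive selections differ by k = 40, so their team numbers differ by 40 mod 13 = 1.
gcd(40, 13) = 1, so the sample visits 13/1 = 13 distinct residues mod 13.
Start 25 is team 12; the teams hit are 1, 2, 3, 4, 5, 6, 7, 8, 9, 10, 11, 12, 13.

13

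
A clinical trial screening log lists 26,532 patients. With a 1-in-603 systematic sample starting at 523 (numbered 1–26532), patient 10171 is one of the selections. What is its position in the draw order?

17

k = 603
position = (10171 − 523)/603 + 1 = 9648/603 + 1 = 16 + 1 = 17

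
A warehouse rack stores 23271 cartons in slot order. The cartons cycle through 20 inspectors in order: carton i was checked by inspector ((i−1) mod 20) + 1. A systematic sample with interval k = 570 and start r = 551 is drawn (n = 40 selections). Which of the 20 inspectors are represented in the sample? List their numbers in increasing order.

Consecutive selections differ by k = 570, so their inspector numbers differ by 570 mod 20 = 10.
gcd(570, 20) = 10, so the sample visits 20/10 = 2 distinct residues mod 20.
Start 551 is inspector 11; the inspectors hit are 1, 11.

1, 11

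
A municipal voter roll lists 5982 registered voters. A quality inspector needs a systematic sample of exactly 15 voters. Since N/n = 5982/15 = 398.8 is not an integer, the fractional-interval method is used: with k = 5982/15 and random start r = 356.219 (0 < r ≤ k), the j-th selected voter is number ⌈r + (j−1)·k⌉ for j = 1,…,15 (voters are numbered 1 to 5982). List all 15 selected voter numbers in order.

j=1: r + 0k = 356.219 → ⌈·⌉ = 357
j=2: r + 1k = 755.019 → ⌈·⌉ = 756
j=3: r + 2k = 1153.819 → ⌈·⌉ = 1154
j=4: r + 3k = 1552.619 → ⌈·⌉ = 1553
j=5: r + 4k = 1951.419 → ⌈·⌉ = 1952
j=6: r + 5k = 2350.219 → ⌈·⌉ = 2351
j=7: r + 6k = 2749.019 → ⌈·⌉ = 2750
j=8: r + 7k = 3147.819 → ⌈·⌉ = 3148
j=9: r + 8k = 3546.619 → ⌈·⌉ = 3547
j=10: r + 9k = 3945.419 → ⌈·⌉ = 3946
j=11: r + 10k = 4344.219 → ⌈·⌉ = 4345
j=12: r + 11k = 4743.019 → ⌈·⌉ = 4744
j=13: r + 12k = 5141.819 → ⌈·⌉ = 5142
j=14: r + 13k = 5540.619 → ⌈·⌉ = 5541
j=15: r + 14k = 5939.419 → ⌈·⌉ = 5940

357, 756, 1154, 1553, 1952, 2351, 2750, 3148, 3547, 3946, 4345, 4744, 5142, 5541, 5940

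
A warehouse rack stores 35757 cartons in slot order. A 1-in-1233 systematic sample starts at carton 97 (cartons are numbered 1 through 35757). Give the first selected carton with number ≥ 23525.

24757

k = 1233
Steps past start: ⌈(23525 − 97)/1233⌉ = ⌈23428/1233⌉ = 20
Selected carton: 97 + 20×1233 = 24757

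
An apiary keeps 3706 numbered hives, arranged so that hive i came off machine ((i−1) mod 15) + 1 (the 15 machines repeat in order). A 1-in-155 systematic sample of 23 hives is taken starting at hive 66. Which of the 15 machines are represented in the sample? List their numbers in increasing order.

Consecutive selections differ by k = 155, so their machine numbers differ by 155 mod 15 = 5.
gcd(155, 15) = 5, so the sample visits 15/5 = 3 distinct residues mod 15.
Start 66 is machine 6; the machines hit are 1, 6, 11.

1, 6, 11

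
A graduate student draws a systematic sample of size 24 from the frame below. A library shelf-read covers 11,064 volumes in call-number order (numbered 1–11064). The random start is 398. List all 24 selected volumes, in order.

k = N/n = 11064/24 = 461
volume 1: 398
volume 2: 398 + 461 = 859
volume 3: 859 + 461 = 1320
volume 4: 1320 + 461 = 1781
volume 5: 1781 + 461 = 2242
volume 6: 2242 + 461 = 2703
volume 7: 2703 + 461 = 3164
volume 8: 3164 + 461 = 3625
volume 9: 3625 + 461 = 4086
volume 10: 4086 + 461 = 4547
volume 11: 4547 + 461 = 5008
volume 12: 5008 + 461 = 5469
volume 13: 5469 + 461 = 5930
volume 14: 5930 + 461 = 6391
volume 15: 6391 + 461 = 6852
volume 16: 6852 + 461 = 7313
volume 17: 7313 + 461 = 7774
volume 18: 7774 + 461 = 8235
volume 19: 8235 + 461 = 8696
volume 20: 8696 + 461 = 9157
volume 21: 9157 + 461 = 9618
volume 22: 9618 + 461 = 10079
volume 23: 10079 + 461 = 10540
volume 24: 10540 + 461 = 11001

398, 859, 1320, 1781, 2242, 2703, 3164, 3625, 4086, 4547, 5008, 5469, 5930, 6391, 6852, 7313, 7774, 8235, 8696, 9157, 9618, 10079, 10540, 11001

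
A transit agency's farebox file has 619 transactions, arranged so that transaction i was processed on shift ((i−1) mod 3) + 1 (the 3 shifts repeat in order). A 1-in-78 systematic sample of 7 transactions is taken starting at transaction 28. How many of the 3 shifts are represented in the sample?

Consecutive selections differ by k = 78, so their shift numbers differ by 78 mod 3 = 0.
gcd(78, 3) = 3, so the sample visits 3/3 = 1 distinct residues mod 3.
Start 28 is shift 1; the shifts hit are 1.

1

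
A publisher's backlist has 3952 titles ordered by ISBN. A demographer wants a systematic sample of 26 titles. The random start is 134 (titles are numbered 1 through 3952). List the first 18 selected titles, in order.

k = N/n = 3952/26 = 152
title 1: 134
title 2: 134 + 152 = 286
title 3: 286 + 152 = 438
title 4: 438 + 152 = 590
title 5: 590 + 152 = 742
title 6: 742 + 152 = 894
title 7: 894 + 152 = 1046
title 8: 1046 + 152 = 1198
title 9: 1198 + 152 = 1350
title 10: 1350 + 152 = 1502
title 11: 1502 + 152 = 1654
title 12: 1654 + 152 = 1806
title 13: 1806 + 152 = 1958
title 14: 1958 + 152 = 2110
title 15: 2110 + 152 = 2262
title 16: 2262 + 152 = 2414
title 17: 2414 + 152 = 2566
title 18: 2566 + 152 = 2718

134, 286, 438, 590, 742, 894, 1046, 1198, 1350, 1502, 1654, 1806, 1958, 2110, 2262, 2414, 2566, 2718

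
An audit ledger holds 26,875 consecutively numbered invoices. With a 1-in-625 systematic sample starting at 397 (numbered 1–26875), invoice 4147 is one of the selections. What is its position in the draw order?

7

k = 625
position = (4147 − 397)/625 + 1 = 3750/625 + 1 = 6 + 1 = 7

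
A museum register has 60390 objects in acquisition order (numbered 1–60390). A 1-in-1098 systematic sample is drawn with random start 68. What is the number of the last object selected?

59360

k = 1098
55th selection = r + (55−1)·k = 68 + 54×1098 = 68 + 59292 = 59360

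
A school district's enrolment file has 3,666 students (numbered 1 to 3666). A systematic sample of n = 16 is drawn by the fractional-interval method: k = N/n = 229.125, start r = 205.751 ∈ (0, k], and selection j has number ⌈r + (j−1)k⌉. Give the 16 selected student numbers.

206, 435, 665, 894, 1123, 1352, 1581, 1810, 2039, 2268, 2498, 2727, 2956, 3185, 3414, 3643

j=1: r + 0k = 205.751 → ⌈·⌉ = 206
j=2: r + 1k = 434.876 → ⌈·⌉ = 435
j=3: r + 2k = 664.001 → ⌈·⌉ = 665
j=4: r + 3k = 893.126 → ⌈·⌉ = 894
j=5: r + 4k = 1122.251 → ⌈·⌉ = 1123
j=6: r + 5k = 1351.376 → ⌈·⌉ = 1352
j=7: r + 6k = 1580.501 → ⌈·⌉ = 1581
j=8: r + 7k = 1809.626 → ⌈·⌉ = 1810
j=9: r + 8k = 2038.751 → ⌈·⌉ = 2039
j=10: r + 9k = 2267.876 → ⌈·⌉ = 2268
j=11: r + 10k = 2497.001 → ⌈·⌉ = 2498
j=12: r + 11k = 2726.126 → ⌈·⌉ = 2727
j=13: r + 12k = 2955.251 → ⌈·⌉ = 2956
j=14: r + 13k = 3184.376 → ⌈·⌉ = 3185
j=15: r + 14k = 3413.501 → ⌈·⌉ = 3414
j=16: r + 15k = 3642.626 → ⌈·⌉ = 3643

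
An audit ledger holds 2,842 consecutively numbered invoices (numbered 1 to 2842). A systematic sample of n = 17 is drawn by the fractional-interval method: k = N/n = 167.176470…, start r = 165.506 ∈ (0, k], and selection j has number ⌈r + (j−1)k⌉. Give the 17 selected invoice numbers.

j=1: r + 0k = 165.506 → ⌈·⌉ = 166
j=2: r + 1k = 332.682470… → ⌈·⌉ = 333
j=3: r + 2k = 499.858941… → ⌈·⌉ = 500
j=4: r + 3k = 667.035411… → ⌈·⌉ = 668
j=5: r + 4k = 834.211882… → ⌈·⌉ = 835
j=6: r + 5k = 1001.388352… → ⌈·⌉ = 1002
j=7: r + 6k = 1168.564823… → ⌈·⌉ = 1169
j=8: r + 7k = 1335.741294… → ⌈·⌉ = 1336
j=9: r + 8k = 1502.917764… → ⌈·⌉ = 1503
j=10: r + 9k = 1670.094235… → ⌈·⌉ = 1671
j=11: r + 10k = 1837.270705… → ⌈·⌉ = 1838
j=12: r + 11k = 2004.447176… → ⌈·⌉ = 2005
j=13: r + 12k = 2171.623647… → ⌈·⌉ = 2172
j=14: r + 13k = 2338.800117… → ⌈·⌉ = 2339
j=15: r + 14k = 2505.976588… → ⌈·⌉ = 2506
j=16: r + 15k = 2673.153058… → ⌈·⌉ = 2674
j=17: r + 16k = 2840.329529… → ⌈·⌉ = 2841

166, 333, 500, 668, 835, 1002, 1169, 1336, 1503, 1671, 1838, 2005, 2172, 2339, 2506, 2674, 2841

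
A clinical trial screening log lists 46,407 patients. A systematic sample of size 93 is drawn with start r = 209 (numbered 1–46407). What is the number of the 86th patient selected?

42624

k = 46407/93 = 499
86th selection = r + (86−1)·k = 209 + 85×499 = 209 + 42415 = 42624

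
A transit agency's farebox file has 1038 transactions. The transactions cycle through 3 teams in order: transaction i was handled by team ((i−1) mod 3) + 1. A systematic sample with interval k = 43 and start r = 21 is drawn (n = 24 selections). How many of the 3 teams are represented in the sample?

Consecutive selections differ by k = 43, so their team numbers differ by 43 mod 3 = 1.
gcd(43, 3) = 1, so the sample visits 3/1 = 3 distinct residues mod 3.
Start 21 is team 3; the teams hit are 1, 2, 3.

3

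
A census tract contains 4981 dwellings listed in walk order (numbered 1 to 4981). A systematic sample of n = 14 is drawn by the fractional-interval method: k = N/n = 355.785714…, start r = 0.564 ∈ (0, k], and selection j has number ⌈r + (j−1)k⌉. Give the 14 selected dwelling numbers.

1, 357, 713, 1068, 1424, 1780, 2136, 2492, 2847, 3203, 3559, 3915, 4270, 4626

j=1: r + 0k = 0.564 → ⌈·⌉ = 1
j=2: r + 1k = 356.349714… → ⌈·⌉ = 357
j=3: r + 2k = 712.135428… → ⌈·⌉ = 713
j=4: r + 3k = 1067.921142… → ⌈·⌉ = 1068
j=5: r + 4k = 1423.706857… → ⌈·⌉ = 1424
j=6: r + 5k = 1779.492571… → ⌈·⌉ = 1780
j=7: r + 6k = 2135.278285… → ⌈·⌉ = 2136
j=8: r + 7k = 2491.064 → ⌈·⌉ = 2492
j=9: r + 8k = 2846.849714… → ⌈·⌉ = 2847
j=10: r + 9k = 3202.635428… → ⌈·⌉ = 3203
j=11: r + 10k = 3558.421142… → ⌈·⌉ = 3559
j=12: r + 11k = 3914.206857… → ⌈·⌉ = 3915
j=13: r + 12k = 4269.992571… → ⌈·⌉ = 4270
j=14: r + 13k = 4625.778285… → ⌈·⌉ = 4626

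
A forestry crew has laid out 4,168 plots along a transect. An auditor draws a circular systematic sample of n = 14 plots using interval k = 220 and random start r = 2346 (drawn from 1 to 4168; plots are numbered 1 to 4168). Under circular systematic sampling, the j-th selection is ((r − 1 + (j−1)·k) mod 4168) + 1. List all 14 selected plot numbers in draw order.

2346, 2566, 2786, 3006, 3226, 3446, 3666, 3886, 4106, 158, 378, 598, 818, 1038

Selection 1: 2346
Selection 2: 2346 + 220 = 2566
Selection 3: 2566 + 220 = 2786
Selection 4: 2786 + 220 = 3006
Selection 5: 3006 + 220 = 3226
Selection 6: 3226 + 220 = 3446
Selection 7: 3446 + 220 = 3666
Selection 8: 3666 + 220 = 3886
Selection 9: 3886 + 220 = 4106
Selection 10: 4106 + 220 = 4326 → 4326 − 4168 = 158
Selection 11: 158 + 220 = 378
Selection 12: 378 + 220 = 598
Selection 13: 598 + 220 = 818
Selection 14: 818 + 220 = 1038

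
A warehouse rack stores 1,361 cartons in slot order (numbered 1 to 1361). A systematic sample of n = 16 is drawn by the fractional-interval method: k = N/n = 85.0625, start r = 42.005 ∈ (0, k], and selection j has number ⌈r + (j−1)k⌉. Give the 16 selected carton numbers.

43, 128, 213, 298, 383, 468, 553, 638, 723, 808, 893, 978, 1063, 1148, 1233, 1318

j=1: r + 0k = 42.005 → ⌈·⌉ = 43
j=2: r + 1k = 127.0675 → ⌈·⌉ = 128
j=3: r + 2k = 212.13 → ⌈·⌉ = 213
j=4: r + 3k = 297.1925 → ⌈·⌉ = 298
j=5: r + 4k = 382.255 → ⌈·⌉ = 383
j=6: r + 5k = 467.3175 → ⌈·⌉ = 468
j=7: r + 6k = 552.38 → ⌈·⌉ = 553
j=8: r + 7k = 637.4425 → ⌈·⌉ = 638
j=9: r + 8k = 722.505 → ⌈·⌉ = 723
j=10: r + 9k = 807.5675 → ⌈·⌉ = 808
j=11: r + 10k = 892.63 → ⌈·⌉ = 893
j=12: r + 11k = 977.6925 → ⌈·⌉ = 978
j=13: r + 12k = 1062.755 → ⌈·⌉ = 1063
j=14: r + 13k = 1147.8175 → ⌈·⌉ = 1148
j=15: r + 14k = 1232.88 → ⌈·⌉ = 1233
j=16: r + 15k = 1317.9425 → ⌈·⌉ = 1318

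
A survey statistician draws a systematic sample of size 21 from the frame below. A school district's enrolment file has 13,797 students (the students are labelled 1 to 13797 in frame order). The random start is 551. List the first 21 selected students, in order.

k = N/n = 13797/21 = 657
student 1: 551
student 2: 551 + 657 = 1208
student 3: 1208 + 657 = 1865
student 4: 1865 + 657 = 2522
student 5: 2522 + 657 = 3179
student 6: 3179 + 657 = 3836
student 7: 3836 + 657 = 4493
student 8: 4493 + 657 = 5150
student 9: 5150 + 657 = 5807
student 10: 5807 + 657 = 6464
student 11: 6464 + 657 = 7121
student 12: 7121 + 657 = 7778
student 13: 7778 + 657 = 8435
student 14: 8435 + 657 = 9092
student 15: 9092 + 657 = 9749
student 16: 9749 + 657 = 10406
student 17: 10406 + 657 = 11063
student 18: 11063 + 657 = 11720
student 19: 11720 + 657 = 12377
student 20: 12377 + 657 = 13034
student 21: 13034 + 657 = 13691

551, 1208, 1865, 2522, 3179, 3836, 4493, 5150, 5807, 6464, 7121, 7778, 8435, 9092, 9749, 10406, 11063, 11720, 12377, 13034, 13691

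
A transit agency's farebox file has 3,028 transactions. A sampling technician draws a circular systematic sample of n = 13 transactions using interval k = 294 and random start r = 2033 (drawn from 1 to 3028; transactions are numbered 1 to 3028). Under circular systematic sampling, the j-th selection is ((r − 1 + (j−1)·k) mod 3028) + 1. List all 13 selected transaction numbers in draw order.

2033, 2327, 2621, 2915, 181, 475, 769, 1063, 1357, 1651, 1945, 2239, 2533

Selection 1: 2033
Selection 2: 2033 + 294 = 2327
Selection 3: 2327 + 294 = 2621
Selection 4: 2621 + 294 = 2915
Selection 5: 2915 + 294 = 3209 → 3209 − 3028 = 181
Selection 6: 181 + 294 = 475
Selection 7: 475 + 294 = 769
Selection 8: 769 + 294 = 1063
Selection 9: 1063 + 294 = 1357
Selection 10: 1357 + 294 = 1651
Selection 11: 1651 + 294 = 1945
Selection 12: 1945 + 294 = 2239
Selection 13: 2239 + 294 = 2533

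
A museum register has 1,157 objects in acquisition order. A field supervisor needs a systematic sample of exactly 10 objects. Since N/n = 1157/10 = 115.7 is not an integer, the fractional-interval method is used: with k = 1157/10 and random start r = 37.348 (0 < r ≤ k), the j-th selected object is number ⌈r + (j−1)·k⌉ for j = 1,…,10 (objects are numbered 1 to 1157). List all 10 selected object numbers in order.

38, 154, 269, 385, 501, 616, 732, 848, 963, 1079

j=1: r + 0k = 37.348 → ⌈·⌉ = 38
j=2: r + 1k = 153.048 → ⌈·⌉ = 154
j=3: r + 2k = 268.748 → ⌈·⌉ = 269
j=4: r + 3k = 384.448 → ⌈·⌉ = 385
j=5: r + 4k = 500.148 → ⌈·⌉ = 501
j=6: r + 5k = 615.848 → ⌈·⌉ = 616
j=7: r + 6k = 731.548 → ⌈·⌉ = 732
j=8: r + 7k = 847.248 → ⌈·⌉ = 848
j=9: r + 8k = 962.948 → ⌈·⌉ = 963
j=10: r + 9k = 1078.648 → ⌈·⌉ = 1079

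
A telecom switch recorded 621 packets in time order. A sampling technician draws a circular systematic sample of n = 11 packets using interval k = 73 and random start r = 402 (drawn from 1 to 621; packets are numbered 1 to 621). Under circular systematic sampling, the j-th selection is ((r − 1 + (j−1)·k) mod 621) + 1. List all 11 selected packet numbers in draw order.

402, 475, 548, 621, 73, 146, 219, 292, 365, 438, 511

Selection 1: 402
Selection 2: 402 + 73 = 475
Selection 3: 475 + 73 = 548
Selection 4: 548 + 73 = 621
Selection 5: 621 + 73 = 694 → 694 − 621 = 73
Selection 6: 73 + 73 = 146
Selection 7: 146 + 73 = 219
Selection 8: 219 + 73 = 292
Selection 9: 292 + 73 = 365
Selection 10: 365 + 73 = 438
Selection 11: 438 + 73 = 511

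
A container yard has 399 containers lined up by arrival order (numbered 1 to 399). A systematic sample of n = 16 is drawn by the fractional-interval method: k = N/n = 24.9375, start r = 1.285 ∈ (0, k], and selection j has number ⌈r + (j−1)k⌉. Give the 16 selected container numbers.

2, 27, 52, 77, 102, 126, 151, 176, 201, 226, 251, 276, 301, 326, 351, 376

j=1: r + 0k = 1.285 → ⌈·⌉ = 2
j=2: r + 1k = 26.2225 → ⌈·⌉ = 27
j=3: r + 2k = 51.16 → ⌈·⌉ = 52
j=4: r + 3k = 76.0975 → ⌈·⌉ = 77
j=5: r + 4k = 101.035 → ⌈·⌉ = 102
j=6: r + 5k = 125.9725 → ⌈·⌉ = 126
j=7: r + 6k = 150.91 → ⌈·⌉ = 151
j=8: r + 7k = 175.8475 → ⌈·⌉ = 176
j=9: r + 8k = 200.785 → ⌈·⌉ = 201
j=10: r + 9k = 225.7225 → ⌈·⌉ = 226
j=11: r + 10k = 250.66 → ⌈·⌉ = 251
j=12: r + 11k = 275.5975 → ⌈·⌉ = 276
j=13: r + 12k = 300.535 → ⌈·⌉ = 301
j=14: r + 13k = 325.4725 → ⌈·⌉ = 326
j=15: r + 14k = 350.41 → ⌈·⌉ = 351
j=16: r + 15k = 375.3475 → ⌈·⌉ = 376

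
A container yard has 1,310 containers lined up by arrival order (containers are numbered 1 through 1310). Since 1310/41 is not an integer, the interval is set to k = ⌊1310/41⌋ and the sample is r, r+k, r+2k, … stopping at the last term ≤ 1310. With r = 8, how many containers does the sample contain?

43

k = ⌊1310/41⌋ = 31
Achieved size = ⌊(1310 − 8)/31⌋ + 1 = ⌊1302/31⌋ + 1 = 42 + 1 = 43
(last selection: 8 + 42×31 = 1310 ≤ 1310; next would be 1341 > 1310)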